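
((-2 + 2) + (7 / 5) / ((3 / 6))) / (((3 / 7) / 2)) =196 / 15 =13.07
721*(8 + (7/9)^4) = 39574969/6561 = 6031.85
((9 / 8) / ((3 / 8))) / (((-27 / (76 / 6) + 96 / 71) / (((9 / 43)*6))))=-145692 / 30143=-4.83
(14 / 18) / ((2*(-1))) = -7 / 18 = -0.39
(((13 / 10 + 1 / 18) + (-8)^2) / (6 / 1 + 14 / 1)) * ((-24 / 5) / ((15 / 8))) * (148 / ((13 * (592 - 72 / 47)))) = -40915192 / 253670625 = -0.16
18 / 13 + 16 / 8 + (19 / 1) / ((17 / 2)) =1242 / 221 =5.62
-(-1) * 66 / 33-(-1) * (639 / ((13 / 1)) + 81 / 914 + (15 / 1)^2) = 3282313 / 11882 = 276.24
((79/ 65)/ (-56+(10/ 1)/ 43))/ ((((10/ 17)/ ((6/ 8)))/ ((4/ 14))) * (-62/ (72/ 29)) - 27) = 1559223/ 6836146460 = 0.00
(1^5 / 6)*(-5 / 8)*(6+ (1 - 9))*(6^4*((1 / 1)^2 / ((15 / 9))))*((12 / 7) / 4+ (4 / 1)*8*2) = 73062 / 7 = 10437.43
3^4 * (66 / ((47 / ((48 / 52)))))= 64152 / 611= 105.00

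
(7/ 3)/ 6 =7/ 18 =0.39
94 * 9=846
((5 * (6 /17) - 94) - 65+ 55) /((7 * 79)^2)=-22 /65807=-0.00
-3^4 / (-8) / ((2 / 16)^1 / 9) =729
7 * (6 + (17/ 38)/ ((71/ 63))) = 44.78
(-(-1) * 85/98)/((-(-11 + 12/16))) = 170/2009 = 0.08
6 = 6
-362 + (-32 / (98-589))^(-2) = -129607 / 1024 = -126.57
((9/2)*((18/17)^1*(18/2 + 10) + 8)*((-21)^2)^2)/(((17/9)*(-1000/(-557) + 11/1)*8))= 127268.44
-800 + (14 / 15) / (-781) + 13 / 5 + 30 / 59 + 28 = -106289423 / 138237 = -768.89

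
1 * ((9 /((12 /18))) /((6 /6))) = 27 /2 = 13.50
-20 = -20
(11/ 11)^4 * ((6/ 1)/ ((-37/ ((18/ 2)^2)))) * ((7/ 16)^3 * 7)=-583443/ 75776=-7.70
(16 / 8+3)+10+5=20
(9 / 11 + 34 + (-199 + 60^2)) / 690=6299 / 1265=4.98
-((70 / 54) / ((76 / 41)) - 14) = 27293 / 2052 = 13.30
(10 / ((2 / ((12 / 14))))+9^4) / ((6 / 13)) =199147 / 14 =14224.79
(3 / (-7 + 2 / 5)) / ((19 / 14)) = -70 / 209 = -0.33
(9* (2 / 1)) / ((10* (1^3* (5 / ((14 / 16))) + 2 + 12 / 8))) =42 / 215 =0.20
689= 689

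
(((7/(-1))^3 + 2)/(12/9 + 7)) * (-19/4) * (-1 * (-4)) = 19437/25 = 777.48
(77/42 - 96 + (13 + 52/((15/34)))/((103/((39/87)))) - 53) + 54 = -8297627/89610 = -92.60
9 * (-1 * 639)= -5751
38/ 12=19/ 6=3.17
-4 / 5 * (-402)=1608 / 5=321.60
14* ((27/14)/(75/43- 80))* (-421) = 488781/3365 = 145.25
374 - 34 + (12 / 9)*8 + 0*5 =1052 / 3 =350.67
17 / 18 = 0.94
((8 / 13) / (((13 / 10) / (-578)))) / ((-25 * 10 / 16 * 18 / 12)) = 147968 / 12675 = 11.67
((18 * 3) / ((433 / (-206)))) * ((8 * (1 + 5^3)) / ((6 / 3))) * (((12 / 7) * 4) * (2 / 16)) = -4805568 / 433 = -11098.31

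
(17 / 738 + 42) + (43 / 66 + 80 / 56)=44.10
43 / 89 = 0.48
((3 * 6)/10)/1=9/5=1.80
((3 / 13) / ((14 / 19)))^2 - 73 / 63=-316195 / 298116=-1.06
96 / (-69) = -1.39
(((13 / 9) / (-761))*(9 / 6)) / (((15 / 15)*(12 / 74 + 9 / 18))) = -481 / 111867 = -0.00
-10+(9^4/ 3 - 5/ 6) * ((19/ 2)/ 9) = 248143/ 108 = 2297.62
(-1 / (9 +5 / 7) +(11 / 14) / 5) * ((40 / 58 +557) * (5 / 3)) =695439 / 13804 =50.38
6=6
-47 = -47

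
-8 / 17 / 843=-8 / 14331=-0.00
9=9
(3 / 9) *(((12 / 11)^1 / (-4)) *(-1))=0.09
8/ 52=2/ 13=0.15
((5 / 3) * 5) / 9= 25 / 27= 0.93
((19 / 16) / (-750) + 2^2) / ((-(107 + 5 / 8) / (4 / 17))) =-47981 / 5488875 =-0.01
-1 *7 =-7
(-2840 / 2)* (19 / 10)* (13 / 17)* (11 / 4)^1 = -192907 / 34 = -5673.74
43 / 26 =1.65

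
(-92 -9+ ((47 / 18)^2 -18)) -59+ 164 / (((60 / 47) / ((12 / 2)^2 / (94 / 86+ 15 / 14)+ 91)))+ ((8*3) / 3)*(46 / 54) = 5768054419 / 422172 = 13662.81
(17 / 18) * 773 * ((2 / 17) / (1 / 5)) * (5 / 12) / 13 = 19325 / 1404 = 13.76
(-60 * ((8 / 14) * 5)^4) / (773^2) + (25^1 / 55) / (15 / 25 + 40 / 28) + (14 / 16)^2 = 70491701804501 / 71710401775936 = 0.98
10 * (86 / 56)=215 / 14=15.36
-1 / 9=-0.11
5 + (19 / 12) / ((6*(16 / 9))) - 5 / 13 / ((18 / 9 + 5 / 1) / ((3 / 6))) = 59649 / 11648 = 5.12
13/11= 1.18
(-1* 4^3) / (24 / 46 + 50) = -736 / 581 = -1.27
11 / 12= 0.92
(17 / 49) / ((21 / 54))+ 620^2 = 131849506 / 343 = 384400.89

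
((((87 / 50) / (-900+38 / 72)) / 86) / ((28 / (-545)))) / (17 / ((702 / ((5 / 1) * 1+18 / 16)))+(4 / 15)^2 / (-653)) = 391235768820 / 132445123718621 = 0.00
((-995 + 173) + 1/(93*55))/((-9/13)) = 54658877/46035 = 1187.33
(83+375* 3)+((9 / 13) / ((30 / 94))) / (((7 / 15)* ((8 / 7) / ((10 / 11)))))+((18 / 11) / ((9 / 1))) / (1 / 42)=1219.33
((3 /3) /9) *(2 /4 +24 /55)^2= 10609 /108900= 0.10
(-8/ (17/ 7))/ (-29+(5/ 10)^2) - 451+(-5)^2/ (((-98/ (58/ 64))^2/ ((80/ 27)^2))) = -24685080519109/ 54750291120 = -450.87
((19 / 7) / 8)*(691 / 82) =2.86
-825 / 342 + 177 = 19903 / 114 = 174.59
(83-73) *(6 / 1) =60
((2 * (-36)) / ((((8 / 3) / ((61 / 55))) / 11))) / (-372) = 549 / 620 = 0.89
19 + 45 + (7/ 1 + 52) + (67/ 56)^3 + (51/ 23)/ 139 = 70028151023/ 561444352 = 124.73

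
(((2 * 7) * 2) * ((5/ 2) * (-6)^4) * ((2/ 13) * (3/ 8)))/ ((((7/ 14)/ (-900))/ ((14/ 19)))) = -1714608000/ 247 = -6941732.79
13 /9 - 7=-50 /9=-5.56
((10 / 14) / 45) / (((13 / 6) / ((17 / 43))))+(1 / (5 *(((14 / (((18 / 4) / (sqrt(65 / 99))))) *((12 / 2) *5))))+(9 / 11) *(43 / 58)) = 9 *sqrt(715) / 91000+4564685 / 7489482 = 0.61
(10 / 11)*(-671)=-610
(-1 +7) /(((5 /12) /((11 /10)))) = 396 /25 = 15.84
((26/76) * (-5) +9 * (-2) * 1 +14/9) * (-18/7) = 887/19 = 46.68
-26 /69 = -0.38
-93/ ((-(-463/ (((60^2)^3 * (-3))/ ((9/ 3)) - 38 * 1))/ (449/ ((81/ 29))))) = 18832741071338738/ 12501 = 1506498765805.83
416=416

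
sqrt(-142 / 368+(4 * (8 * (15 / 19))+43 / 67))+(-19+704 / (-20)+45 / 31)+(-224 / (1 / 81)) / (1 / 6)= -16882096 / 155+sqrt(350023710830) / 117116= -108911.70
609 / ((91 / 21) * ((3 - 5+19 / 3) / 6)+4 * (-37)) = -32886 / 7823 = -4.20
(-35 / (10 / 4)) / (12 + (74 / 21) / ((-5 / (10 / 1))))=-2.83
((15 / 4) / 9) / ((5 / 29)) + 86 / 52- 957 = -148657 / 156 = -952.93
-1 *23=-23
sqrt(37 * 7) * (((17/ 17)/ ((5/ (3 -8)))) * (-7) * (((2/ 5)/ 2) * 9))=63 * sqrt(259)/ 5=202.78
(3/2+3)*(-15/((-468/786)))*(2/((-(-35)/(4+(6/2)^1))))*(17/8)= 20043/208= 96.36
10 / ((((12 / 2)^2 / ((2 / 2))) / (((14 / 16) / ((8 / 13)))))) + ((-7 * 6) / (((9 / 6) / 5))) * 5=-805945 / 1152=-699.61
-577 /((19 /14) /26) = -210028 /19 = -11054.11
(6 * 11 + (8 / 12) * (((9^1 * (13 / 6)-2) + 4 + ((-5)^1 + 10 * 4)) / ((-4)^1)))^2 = 461041 / 144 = 3201.67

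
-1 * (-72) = 72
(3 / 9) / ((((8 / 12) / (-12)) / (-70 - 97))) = 1002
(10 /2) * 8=40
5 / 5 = 1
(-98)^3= -941192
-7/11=-0.64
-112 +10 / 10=-111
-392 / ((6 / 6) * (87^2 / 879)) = -114856 / 2523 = -45.52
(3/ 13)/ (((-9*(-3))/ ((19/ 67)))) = 0.00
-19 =-19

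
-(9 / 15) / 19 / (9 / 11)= -11 / 285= -0.04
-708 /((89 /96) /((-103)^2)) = -721072512 /89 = -8101938.34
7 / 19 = 0.37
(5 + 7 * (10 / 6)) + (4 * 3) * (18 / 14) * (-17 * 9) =-49222 / 21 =-2343.90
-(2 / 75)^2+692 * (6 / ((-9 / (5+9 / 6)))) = -16867504 / 5625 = -2998.67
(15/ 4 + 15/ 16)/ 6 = 25/ 32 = 0.78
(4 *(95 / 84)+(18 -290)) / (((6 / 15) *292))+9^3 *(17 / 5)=151847327 / 61320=2476.31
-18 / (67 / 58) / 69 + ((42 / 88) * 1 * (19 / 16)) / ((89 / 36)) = 82659 / 24138224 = 0.00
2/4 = 1/2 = 0.50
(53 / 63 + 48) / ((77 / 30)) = 30770 / 1617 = 19.03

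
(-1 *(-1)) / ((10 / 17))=17 / 10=1.70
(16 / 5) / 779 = 16 / 3895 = 0.00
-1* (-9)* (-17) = -153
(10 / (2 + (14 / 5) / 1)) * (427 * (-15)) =-53375 / 4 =-13343.75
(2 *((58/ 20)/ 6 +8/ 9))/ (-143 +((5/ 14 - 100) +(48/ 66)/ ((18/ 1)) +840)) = 19019/ 4139965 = 0.00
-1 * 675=-675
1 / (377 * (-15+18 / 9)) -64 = -313665 / 4901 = -64.00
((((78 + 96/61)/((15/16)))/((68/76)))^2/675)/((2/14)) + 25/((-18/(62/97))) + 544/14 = 1617779640840277/12321712423125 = 131.30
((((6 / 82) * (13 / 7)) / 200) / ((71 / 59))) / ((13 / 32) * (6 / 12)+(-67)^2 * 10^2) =18408 / 14635583102525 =0.00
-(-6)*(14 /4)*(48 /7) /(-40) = -18 /5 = -3.60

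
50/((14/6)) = 150/7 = 21.43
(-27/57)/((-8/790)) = 3555/76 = 46.78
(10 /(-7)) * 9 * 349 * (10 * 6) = -1884600 /7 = -269228.57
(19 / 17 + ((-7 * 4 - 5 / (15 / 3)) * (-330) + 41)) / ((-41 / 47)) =-7680082 / 697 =-11018.77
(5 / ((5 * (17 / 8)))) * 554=4432 / 17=260.71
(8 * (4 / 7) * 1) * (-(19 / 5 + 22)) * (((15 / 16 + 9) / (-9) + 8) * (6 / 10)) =-85398 / 175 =-487.99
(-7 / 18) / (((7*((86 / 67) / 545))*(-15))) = 7303 / 4644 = 1.57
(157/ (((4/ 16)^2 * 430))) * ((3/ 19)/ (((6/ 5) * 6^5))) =0.00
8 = 8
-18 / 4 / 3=-3 / 2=-1.50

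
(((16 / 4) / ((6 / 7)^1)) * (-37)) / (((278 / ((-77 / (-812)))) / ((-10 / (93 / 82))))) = 584045 / 1124649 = 0.52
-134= -134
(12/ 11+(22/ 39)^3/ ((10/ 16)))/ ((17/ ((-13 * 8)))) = -35969312/ 4266405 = -8.43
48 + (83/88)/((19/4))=20147/418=48.20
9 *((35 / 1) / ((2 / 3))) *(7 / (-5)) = -1323 / 2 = -661.50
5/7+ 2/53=279/371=0.75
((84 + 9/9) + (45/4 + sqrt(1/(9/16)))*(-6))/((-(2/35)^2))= -23275/8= -2909.38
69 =69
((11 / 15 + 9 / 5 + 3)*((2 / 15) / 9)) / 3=166 / 6075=0.03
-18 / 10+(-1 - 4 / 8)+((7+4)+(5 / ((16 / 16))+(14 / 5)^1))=31 / 2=15.50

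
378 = 378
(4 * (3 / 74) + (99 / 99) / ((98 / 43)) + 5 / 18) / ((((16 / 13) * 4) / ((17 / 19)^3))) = 457876861 / 3581385696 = 0.13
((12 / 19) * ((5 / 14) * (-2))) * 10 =-600 / 133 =-4.51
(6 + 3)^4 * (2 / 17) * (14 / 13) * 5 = 918540 / 221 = 4156.29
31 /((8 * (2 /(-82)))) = -1271 /8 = -158.88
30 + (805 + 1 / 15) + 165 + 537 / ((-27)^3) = 32806292 / 32805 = 1000.04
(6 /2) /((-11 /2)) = -0.55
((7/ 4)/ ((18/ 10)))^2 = 1225/ 1296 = 0.95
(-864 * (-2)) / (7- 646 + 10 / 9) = -15552 / 5741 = -2.71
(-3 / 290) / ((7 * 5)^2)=-3 / 355250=-0.00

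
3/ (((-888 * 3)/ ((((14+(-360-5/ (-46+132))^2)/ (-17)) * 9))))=2876804307/ 37216672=77.30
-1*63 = -63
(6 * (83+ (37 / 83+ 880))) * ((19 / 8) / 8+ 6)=48339447 / 1328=36400.19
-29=-29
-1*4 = -4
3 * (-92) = -276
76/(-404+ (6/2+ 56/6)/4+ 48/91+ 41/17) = -1410864/7388053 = -0.19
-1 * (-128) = 128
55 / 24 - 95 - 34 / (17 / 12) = -2801 / 24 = -116.71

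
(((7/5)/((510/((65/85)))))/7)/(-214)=-13/9276900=-0.00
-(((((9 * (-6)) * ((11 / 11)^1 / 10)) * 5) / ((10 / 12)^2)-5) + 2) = 1047 / 25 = 41.88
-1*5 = -5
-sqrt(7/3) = -sqrt(21)/3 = -1.53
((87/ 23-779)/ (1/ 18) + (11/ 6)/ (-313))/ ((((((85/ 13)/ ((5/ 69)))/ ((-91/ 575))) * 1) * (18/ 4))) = 713024352859/ 131099729175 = 5.44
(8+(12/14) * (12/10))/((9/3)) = 316/105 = 3.01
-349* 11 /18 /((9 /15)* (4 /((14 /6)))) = -207.35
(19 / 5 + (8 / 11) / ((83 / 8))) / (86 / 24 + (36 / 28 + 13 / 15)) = 494676 / 733139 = 0.67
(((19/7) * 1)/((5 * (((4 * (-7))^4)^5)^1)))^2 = 361/9428819944221759530310573789121823040859817159690232109465600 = 0.00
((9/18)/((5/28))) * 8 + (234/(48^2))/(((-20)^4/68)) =114688221/5120000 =22.40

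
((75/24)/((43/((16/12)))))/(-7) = -25/1806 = -0.01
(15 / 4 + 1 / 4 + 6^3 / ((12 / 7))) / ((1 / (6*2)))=1560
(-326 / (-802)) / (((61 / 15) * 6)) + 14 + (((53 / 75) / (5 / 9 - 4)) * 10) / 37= 3917064209 / 280567670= 13.96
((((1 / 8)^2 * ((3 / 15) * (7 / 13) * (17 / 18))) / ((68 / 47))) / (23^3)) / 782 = 329 / 2849811194880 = 0.00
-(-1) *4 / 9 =4 / 9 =0.44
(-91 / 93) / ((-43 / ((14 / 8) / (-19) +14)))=96187 / 303924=0.32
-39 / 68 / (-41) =39 / 2788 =0.01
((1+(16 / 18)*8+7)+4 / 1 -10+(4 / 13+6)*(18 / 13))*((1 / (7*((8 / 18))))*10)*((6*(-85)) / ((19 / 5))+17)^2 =336528840295 / 427063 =788007.48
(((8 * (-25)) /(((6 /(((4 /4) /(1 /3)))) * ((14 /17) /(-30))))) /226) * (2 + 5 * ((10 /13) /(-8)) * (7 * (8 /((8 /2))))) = -784125 /10283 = -76.25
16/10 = 8/5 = 1.60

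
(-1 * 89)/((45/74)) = -6586/45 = -146.36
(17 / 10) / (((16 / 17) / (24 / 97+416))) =1458583 / 1940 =751.85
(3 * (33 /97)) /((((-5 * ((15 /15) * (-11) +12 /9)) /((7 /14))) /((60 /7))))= 1782 /19691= 0.09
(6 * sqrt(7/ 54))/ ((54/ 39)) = 13 * sqrt(42)/ 54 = 1.56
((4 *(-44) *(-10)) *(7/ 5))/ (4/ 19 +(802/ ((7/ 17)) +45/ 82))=2442944/ 1931823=1.26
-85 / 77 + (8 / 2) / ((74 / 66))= 7019 / 2849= 2.46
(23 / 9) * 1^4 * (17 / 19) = 391 / 171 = 2.29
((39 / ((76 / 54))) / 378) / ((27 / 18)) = 13 / 266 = 0.05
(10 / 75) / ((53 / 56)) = 112 / 795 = 0.14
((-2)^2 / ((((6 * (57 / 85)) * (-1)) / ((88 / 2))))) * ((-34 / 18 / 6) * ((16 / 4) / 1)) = 254320 / 4617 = 55.08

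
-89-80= -169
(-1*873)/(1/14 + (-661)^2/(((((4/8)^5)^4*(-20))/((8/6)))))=183330/6414028242929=0.00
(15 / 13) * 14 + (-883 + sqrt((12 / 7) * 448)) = -11269 / 13 + 16 * sqrt(3) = -839.13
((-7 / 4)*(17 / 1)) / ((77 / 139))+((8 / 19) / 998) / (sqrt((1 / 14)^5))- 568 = -27355 / 44+784*sqrt(14) / 9481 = -621.40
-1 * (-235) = 235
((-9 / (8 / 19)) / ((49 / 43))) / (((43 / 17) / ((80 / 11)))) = -29070 / 539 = -53.93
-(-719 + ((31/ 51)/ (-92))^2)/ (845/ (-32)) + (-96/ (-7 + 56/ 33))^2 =2139841842580474/ 7121292530625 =300.49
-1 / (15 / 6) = -2 / 5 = -0.40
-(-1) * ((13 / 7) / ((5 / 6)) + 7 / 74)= 6017 / 2590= 2.32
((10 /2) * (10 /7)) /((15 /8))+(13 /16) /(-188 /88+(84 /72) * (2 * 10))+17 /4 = 1903255 /235032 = 8.10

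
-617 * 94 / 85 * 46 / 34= -1333954 / 1445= -923.15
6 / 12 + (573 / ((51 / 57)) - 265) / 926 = 0.91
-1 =-1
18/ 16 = 9/ 8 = 1.12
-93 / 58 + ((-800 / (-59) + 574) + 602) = 4065185 / 3422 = 1187.96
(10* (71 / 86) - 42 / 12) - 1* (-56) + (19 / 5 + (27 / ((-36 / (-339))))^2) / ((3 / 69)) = 1486938.59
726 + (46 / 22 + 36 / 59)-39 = 447616 / 649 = 689.70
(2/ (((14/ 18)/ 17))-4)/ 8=139/ 28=4.96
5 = 5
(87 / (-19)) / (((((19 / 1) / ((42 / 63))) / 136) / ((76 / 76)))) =-7888 / 361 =-21.85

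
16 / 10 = 8 / 5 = 1.60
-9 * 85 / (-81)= 85 / 9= 9.44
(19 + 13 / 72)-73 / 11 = 9935 / 792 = 12.54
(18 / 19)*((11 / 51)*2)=132 / 323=0.41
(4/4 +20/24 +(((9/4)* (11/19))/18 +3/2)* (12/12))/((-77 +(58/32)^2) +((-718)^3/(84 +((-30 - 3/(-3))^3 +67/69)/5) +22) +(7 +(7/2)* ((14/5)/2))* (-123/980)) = 7191357829600/162935581627548927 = 0.00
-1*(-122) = 122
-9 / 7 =-1.29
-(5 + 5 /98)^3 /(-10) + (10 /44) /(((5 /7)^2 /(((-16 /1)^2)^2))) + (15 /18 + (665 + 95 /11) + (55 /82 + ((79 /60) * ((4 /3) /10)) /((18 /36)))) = 5707847982716521 /191014916400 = 29881.69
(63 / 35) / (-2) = -0.90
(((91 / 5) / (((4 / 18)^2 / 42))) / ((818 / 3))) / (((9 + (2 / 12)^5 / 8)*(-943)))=-7221928896 / 1079678688755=-0.01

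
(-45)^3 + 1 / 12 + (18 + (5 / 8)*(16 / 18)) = -91106.36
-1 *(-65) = 65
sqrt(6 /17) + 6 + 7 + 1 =sqrt(102) /17 + 14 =14.59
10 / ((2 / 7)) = 35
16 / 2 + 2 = 10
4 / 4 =1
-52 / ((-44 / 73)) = 86.27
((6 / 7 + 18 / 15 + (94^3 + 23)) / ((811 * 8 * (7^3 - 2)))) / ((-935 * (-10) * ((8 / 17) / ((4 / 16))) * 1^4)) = 2642847 / 123894848000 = 0.00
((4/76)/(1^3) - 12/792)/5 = 47/6270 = 0.01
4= 4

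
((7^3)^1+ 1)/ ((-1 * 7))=-344/ 7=-49.14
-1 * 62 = -62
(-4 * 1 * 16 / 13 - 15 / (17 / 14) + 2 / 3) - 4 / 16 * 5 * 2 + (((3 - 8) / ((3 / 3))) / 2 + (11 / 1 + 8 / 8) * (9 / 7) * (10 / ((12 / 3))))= 78721 / 4641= 16.96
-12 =-12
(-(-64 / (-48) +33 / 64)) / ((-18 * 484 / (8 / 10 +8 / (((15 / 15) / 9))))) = 6461 / 418176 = 0.02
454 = 454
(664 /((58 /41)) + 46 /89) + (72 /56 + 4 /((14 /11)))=8569625 /18067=474.32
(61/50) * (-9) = -549/50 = -10.98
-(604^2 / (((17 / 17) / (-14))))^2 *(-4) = 104343119663104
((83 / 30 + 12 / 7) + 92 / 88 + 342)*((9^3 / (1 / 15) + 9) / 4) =366070416 / 385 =950832.25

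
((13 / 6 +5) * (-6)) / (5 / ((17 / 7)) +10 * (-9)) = 731 / 1495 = 0.49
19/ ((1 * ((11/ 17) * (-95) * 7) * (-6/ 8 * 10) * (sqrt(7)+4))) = 136/ 51975 - 34 * sqrt(7)/ 51975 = 0.00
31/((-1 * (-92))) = 31/92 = 0.34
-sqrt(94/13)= -sqrt(1222)/13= -2.69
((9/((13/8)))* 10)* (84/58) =30240/377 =80.21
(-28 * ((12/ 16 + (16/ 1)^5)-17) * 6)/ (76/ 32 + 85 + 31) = -1409264304/ 947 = -1488135.48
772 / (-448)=-193 / 112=-1.72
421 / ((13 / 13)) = 421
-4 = -4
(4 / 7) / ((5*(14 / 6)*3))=0.02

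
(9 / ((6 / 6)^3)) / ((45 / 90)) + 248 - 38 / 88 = 11685 / 44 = 265.57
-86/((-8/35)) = 1505/4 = 376.25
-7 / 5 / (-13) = 7 / 65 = 0.11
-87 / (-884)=87 / 884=0.10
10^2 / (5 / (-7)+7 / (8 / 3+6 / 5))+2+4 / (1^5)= 8654 / 89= 97.24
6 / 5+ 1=11 / 5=2.20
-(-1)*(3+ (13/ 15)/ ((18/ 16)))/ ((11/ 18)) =1018/ 165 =6.17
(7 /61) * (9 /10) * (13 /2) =819 /1220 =0.67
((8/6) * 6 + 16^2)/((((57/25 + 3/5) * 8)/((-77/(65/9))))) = -12705/104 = -122.16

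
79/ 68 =1.16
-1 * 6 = -6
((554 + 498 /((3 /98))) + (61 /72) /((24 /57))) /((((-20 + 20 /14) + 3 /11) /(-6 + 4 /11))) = 5182.13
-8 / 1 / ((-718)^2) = -2 / 128881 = -0.00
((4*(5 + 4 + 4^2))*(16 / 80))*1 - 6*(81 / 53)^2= 16814 / 2809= 5.99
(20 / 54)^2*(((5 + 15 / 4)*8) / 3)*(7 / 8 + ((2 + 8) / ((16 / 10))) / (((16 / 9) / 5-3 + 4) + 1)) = 1309000 / 115911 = 11.29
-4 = -4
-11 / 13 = -0.85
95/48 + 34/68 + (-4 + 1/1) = -25/48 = -0.52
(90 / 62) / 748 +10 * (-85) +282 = -13170739 / 23188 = -568.00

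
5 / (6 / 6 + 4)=1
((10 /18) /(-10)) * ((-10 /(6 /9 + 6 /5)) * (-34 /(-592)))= 425 /24864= 0.02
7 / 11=0.64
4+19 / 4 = 35 / 4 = 8.75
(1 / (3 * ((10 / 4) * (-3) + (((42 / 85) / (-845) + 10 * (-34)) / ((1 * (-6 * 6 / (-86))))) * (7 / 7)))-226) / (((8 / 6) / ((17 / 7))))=-3053760645414 / 7418457767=-411.64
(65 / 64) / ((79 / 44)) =715 / 1264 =0.57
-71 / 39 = -1.82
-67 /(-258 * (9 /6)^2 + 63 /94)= 3149 /27252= 0.12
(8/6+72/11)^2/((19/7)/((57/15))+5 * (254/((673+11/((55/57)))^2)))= 86.58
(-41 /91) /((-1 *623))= 41 /56693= 0.00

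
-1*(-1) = 1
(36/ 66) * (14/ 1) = 7.64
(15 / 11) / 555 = 1 / 407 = 0.00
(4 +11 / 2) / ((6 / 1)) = 1.58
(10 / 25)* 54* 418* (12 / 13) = 541728 / 65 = 8334.28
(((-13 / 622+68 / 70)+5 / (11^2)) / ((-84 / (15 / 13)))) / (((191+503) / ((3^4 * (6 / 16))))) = -634886829 / 1064693581952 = -0.00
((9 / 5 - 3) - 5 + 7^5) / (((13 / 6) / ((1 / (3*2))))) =84004 / 65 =1292.37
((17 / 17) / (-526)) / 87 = -1 / 45762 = -0.00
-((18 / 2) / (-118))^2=-81 / 13924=-0.01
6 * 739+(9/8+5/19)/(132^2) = 11743218643/2648448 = 4434.00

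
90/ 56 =45/ 28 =1.61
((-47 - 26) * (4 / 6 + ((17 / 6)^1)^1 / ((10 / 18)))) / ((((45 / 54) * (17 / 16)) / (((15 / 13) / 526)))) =-303096 / 290615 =-1.04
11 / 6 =1.83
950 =950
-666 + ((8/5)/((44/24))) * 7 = -36294/55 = -659.89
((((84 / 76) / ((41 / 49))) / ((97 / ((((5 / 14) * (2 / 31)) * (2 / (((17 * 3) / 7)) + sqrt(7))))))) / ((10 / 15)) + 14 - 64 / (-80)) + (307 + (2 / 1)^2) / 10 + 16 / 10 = 2205 * sqrt(7) / 4684906 + 3783071885 / 79643402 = 47.50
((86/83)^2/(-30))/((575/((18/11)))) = -22188/217864625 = -0.00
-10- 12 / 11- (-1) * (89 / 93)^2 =-10.18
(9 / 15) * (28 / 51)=28 / 85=0.33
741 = 741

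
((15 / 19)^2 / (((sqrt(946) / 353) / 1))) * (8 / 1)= 317700 * sqrt(946) / 170753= 57.23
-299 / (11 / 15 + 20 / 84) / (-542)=10465 / 18428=0.57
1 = 1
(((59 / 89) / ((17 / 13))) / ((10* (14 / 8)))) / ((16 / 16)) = 1534 / 52955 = 0.03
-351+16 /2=-343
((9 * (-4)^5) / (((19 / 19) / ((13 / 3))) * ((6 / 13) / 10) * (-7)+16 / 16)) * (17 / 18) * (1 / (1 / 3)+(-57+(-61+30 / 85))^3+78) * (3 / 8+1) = 2379401632859680 / 112999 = 21056837961.93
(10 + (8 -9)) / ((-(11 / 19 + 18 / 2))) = -171 / 182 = -0.94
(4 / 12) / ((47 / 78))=0.55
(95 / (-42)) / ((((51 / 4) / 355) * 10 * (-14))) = 6745 / 14994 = 0.45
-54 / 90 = -3 / 5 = -0.60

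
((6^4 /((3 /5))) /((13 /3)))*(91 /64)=708.75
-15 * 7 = -105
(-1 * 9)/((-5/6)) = 54/5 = 10.80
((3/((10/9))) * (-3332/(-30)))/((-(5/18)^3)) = -43722504/3125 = -13991.20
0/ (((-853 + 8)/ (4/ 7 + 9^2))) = 0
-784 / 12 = -196 / 3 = -65.33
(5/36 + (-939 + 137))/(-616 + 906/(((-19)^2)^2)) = 3761976307/2889965880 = 1.30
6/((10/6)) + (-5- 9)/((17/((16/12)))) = 638/255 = 2.50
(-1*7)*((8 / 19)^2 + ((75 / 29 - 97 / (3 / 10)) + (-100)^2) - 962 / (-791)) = -240495687167 / 3548991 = -67764.52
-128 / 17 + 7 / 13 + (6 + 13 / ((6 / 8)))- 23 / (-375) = 1359458 / 82875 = 16.40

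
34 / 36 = 17 / 18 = 0.94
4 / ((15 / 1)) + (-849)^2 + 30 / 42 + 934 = 75782278 / 105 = 721735.98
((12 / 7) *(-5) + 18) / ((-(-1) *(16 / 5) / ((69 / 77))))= 1035 / 392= 2.64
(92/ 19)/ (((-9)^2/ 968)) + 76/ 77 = 6974276/ 118503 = 58.85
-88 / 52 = -22 / 13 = -1.69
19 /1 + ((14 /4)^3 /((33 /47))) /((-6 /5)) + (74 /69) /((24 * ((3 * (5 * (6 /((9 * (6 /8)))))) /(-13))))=-11632943 /364320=-31.93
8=8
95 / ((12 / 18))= 285 / 2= 142.50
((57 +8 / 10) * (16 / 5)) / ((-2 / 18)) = -41616 / 25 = -1664.64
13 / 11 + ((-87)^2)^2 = 630187384 / 11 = 57289762.18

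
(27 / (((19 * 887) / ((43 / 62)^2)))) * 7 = 349461 / 64782932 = 0.01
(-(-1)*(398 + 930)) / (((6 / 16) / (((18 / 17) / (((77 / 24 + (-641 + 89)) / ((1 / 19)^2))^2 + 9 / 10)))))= 0.00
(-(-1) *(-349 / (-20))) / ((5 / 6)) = 1047 / 50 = 20.94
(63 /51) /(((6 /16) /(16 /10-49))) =-13272 /85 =-156.14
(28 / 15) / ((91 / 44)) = 176 / 195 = 0.90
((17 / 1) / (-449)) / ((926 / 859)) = -0.04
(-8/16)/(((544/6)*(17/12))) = -9/2312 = -0.00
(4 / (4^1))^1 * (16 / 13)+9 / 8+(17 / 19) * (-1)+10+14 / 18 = 217655 / 17784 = 12.24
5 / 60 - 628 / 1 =-7535 / 12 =-627.92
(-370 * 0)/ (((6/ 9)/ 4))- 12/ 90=-2/ 15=-0.13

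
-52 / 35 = -1.49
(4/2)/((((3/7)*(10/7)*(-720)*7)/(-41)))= 287/10800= 0.03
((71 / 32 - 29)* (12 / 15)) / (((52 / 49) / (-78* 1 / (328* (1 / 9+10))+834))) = -1148694519 / 68224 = -16837.10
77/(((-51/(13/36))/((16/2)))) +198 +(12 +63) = 123305/459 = 268.64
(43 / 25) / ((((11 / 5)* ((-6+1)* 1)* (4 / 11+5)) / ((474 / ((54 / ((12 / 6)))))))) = -6794 / 13275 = -0.51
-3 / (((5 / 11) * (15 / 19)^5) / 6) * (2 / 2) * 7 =-903.87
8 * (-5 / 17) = -40 / 17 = -2.35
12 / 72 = 1 / 6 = 0.17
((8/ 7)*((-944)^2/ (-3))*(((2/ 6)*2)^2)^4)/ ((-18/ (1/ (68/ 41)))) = 9353363456/ 21080493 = 443.70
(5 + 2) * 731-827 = 4290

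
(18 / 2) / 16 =9 / 16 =0.56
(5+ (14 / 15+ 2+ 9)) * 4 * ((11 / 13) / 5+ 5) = 113792 / 325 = 350.13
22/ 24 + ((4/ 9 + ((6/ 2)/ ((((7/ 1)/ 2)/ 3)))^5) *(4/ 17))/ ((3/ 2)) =574633061/ 30857652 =18.62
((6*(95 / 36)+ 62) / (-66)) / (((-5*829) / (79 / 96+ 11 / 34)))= 873757 / 2678797440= 0.00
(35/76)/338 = 35/25688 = 0.00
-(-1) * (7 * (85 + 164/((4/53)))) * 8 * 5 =632240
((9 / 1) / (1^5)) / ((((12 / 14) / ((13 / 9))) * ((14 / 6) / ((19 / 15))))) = 247 / 30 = 8.23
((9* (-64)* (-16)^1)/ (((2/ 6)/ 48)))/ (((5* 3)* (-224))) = -13824/ 35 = -394.97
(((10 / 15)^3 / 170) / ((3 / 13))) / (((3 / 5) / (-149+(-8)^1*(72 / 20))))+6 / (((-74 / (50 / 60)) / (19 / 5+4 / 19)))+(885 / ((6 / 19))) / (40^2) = -0.76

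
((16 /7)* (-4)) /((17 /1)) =-64 /119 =-0.54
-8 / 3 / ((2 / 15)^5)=-253125 / 4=-63281.25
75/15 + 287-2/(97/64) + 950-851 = 37799/97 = 389.68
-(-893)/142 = 893/142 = 6.29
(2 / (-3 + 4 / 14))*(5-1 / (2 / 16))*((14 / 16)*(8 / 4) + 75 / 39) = 8.12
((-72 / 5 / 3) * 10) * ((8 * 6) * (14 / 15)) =-10752 / 5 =-2150.40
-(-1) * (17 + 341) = 358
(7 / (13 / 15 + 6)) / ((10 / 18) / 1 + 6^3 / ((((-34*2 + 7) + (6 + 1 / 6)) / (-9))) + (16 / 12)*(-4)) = 310905 / 9355387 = 0.03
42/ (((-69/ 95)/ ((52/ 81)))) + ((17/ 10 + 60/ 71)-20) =-72191759/ 1322730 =-54.58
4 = 4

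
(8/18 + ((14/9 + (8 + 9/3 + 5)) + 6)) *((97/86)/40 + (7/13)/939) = 1208159/1749670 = 0.69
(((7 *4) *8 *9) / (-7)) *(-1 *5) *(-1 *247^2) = -87852960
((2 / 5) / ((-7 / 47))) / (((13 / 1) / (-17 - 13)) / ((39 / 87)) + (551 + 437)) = -564 / 207277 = -0.00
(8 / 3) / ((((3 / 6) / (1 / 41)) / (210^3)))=49392000 / 41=1204682.93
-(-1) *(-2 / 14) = -1 / 7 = -0.14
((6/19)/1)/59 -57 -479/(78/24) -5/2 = -6029703/29146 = -206.88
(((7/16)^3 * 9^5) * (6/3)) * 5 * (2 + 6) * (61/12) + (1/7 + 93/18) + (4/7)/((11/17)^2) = 5232284597873/2601984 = 2010882.69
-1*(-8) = 8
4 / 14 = 2 / 7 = 0.29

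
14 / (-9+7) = -7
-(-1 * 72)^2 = -5184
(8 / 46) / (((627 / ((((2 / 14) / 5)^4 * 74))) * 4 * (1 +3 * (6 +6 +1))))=0.00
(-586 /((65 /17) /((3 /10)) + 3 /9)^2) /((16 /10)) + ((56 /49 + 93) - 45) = 585494009 /12456892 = 47.00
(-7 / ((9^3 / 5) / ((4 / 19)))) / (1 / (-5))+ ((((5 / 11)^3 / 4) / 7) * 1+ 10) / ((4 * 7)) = 5894174855 / 14453573904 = 0.41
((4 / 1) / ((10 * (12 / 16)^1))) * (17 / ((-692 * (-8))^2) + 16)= 163452251 / 19154560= 8.53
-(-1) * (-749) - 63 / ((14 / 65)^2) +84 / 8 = -58703 / 28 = -2096.54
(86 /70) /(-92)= -43 /3220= -0.01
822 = 822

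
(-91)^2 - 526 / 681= 5638835 / 681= 8280.23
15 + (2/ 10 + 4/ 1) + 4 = 23.20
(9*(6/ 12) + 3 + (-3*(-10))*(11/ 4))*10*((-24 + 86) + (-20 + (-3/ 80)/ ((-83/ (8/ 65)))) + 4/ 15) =41045214/ 1079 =38040.05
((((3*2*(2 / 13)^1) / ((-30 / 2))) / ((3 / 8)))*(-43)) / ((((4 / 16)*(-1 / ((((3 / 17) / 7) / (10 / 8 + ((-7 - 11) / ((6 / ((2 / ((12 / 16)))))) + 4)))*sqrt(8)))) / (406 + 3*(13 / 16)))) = 3596864*sqrt(2) / 17017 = 298.92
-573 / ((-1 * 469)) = 573 / 469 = 1.22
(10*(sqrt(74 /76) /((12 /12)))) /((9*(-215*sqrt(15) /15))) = -sqrt(21090) /7353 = -0.02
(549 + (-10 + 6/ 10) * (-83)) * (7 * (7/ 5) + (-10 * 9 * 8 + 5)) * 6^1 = -140602776/ 25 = -5624111.04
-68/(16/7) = -119/4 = -29.75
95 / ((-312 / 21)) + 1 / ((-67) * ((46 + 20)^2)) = -48520421 / 7588152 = -6.39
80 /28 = 20 /7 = 2.86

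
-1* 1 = -1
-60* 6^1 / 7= -360 / 7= -51.43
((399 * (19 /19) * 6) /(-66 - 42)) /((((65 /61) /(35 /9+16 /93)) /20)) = -18384058 /10881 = -1689.56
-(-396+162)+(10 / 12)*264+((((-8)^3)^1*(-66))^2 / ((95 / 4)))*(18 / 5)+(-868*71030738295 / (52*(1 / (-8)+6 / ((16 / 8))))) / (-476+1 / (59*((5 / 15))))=4146056485076753102 / 3988204025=1039579835.71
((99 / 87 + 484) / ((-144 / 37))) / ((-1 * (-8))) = -520553 / 33408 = -15.58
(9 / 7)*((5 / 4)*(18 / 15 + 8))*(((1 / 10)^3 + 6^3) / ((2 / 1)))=44712207 / 28000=1596.86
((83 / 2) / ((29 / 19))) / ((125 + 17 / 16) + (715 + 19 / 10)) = 0.03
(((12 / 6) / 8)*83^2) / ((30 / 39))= 89557 / 40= 2238.92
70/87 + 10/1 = 940/87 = 10.80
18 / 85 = 0.21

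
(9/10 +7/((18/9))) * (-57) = -250.80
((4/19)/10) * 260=104/19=5.47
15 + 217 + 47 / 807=187271 / 807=232.06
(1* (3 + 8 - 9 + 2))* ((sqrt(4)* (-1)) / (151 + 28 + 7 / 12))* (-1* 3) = 288 / 2155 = 0.13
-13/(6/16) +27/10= -959/30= -31.97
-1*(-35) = 35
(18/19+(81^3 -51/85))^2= 2548929898877184/9025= 282429905692.76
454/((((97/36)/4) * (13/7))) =457632/1261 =362.91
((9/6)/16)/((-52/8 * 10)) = -3/2080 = -0.00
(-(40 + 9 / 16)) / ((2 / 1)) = -649 / 32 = -20.28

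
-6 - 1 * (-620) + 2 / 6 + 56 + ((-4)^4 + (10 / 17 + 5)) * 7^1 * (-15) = -1366618 / 51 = -26796.43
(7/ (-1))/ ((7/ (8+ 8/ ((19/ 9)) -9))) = -53/ 19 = -2.79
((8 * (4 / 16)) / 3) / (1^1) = 0.67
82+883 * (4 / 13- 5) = -52797 / 13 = -4061.31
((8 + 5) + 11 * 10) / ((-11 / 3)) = -369 / 11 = -33.55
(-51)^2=2601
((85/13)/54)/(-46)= -85/32292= -0.00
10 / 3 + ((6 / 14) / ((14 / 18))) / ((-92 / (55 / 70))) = 630229 / 189336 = 3.33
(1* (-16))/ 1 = -16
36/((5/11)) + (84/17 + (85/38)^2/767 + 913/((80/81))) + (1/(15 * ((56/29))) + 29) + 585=1622.59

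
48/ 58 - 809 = -23437/ 29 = -808.17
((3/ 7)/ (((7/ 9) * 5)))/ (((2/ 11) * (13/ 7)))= 297/ 910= 0.33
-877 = -877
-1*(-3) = 3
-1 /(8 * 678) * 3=-1 /1808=-0.00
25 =25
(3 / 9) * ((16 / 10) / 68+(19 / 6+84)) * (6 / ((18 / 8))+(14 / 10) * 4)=2756954 / 11475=240.26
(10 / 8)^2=25 / 16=1.56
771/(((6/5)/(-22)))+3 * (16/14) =-98921/7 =-14131.57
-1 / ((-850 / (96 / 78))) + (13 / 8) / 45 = 14941 / 397800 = 0.04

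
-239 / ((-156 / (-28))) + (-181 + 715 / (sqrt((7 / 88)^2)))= 2392756 / 273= 8764.67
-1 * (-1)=1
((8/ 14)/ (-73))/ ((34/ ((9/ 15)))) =-6/ 43435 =-0.00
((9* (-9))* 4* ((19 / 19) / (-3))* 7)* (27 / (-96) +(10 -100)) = -546021 / 8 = -68252.62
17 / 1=17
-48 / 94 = -24 / 47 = -0.51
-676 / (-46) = 338 / 23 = 14.70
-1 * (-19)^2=-361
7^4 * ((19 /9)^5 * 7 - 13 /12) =165848818093 /236196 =702166.07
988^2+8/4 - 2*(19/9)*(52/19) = 8785210/9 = 976134.44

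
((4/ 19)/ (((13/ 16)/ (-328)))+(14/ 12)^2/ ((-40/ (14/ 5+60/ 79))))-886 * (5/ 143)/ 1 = -89702913299/ 772714800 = -116.09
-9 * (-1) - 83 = -74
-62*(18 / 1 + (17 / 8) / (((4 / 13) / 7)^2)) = -69304.86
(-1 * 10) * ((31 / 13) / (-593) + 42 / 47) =-3223210 / 362323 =-8.90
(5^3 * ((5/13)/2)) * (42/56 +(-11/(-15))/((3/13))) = 88375/936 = 94.42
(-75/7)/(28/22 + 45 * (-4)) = 825/13762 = 0.06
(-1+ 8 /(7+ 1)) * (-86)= 0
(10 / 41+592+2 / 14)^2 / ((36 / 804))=1936641715075 / 247107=7837259.63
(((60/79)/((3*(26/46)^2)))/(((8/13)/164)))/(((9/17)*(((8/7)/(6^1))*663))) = 759115/240318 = 3.16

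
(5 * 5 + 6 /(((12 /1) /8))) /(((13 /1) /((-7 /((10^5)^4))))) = -203 /1300000000000000000000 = -0.00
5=5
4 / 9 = 0.44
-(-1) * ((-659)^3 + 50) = -286191129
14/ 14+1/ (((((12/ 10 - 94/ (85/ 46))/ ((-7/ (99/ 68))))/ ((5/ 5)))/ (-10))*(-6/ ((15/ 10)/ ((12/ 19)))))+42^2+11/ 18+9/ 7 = 31024734529/ 17555076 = 1767.28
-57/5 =-11.40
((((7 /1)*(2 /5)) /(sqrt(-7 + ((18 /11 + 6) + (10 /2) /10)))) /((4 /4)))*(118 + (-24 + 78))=2408*sqrt(22) /25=451.78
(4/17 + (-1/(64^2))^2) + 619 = 176613752849/285212672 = 619.24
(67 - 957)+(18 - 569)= -1441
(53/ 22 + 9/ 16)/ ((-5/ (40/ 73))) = -523/ 1606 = -0.33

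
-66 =-66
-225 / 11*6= -1350 / 11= -122.73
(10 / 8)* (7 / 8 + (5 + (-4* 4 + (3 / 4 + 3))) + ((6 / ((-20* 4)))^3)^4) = -106954751999999468559 / 13421772800000000000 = -7.97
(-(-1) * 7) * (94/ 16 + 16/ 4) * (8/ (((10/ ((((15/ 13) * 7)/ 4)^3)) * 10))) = 45.53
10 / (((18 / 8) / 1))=40 / 9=4.44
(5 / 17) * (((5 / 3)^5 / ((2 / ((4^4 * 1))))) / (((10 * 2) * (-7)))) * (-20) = 2000000 / 28917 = 69.16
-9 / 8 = -1.12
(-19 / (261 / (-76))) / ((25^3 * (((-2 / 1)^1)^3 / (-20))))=722 / 815625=0.00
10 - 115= -105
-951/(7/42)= -5706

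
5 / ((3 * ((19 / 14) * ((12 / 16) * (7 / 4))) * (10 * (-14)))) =-8 / 1197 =-0.01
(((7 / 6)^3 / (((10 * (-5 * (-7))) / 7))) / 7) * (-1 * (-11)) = 539 / 10800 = 0.05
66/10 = 33/5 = 6.60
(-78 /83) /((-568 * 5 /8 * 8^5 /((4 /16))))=39 /1931018240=0.00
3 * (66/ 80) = 99/ 40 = 2.48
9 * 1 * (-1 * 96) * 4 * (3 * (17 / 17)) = -10368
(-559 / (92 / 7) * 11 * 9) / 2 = -387387 / 184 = -2105.36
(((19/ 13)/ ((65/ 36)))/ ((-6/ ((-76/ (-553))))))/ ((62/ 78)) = -25992/ 1114295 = -0.02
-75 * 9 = -675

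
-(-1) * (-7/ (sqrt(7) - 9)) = 7 * sqrt(7)/ 74 + 63/ 74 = 1.10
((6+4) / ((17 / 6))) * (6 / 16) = 45 / 34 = 1.32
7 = 7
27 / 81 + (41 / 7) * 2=253 / 21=12.05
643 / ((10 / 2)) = 643 / 5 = 128.60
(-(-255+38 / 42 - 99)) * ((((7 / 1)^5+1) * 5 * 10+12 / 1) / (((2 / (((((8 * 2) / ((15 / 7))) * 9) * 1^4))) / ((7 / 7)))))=9970647968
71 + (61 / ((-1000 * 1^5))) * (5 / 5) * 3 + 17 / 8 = 36471 / 500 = 72.94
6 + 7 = 13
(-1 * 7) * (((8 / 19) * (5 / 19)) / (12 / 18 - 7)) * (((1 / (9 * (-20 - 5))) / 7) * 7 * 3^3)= -504 / 34295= -0.01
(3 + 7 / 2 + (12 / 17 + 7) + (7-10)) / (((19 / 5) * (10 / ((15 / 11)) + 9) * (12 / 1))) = 1905 / 126616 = 0.02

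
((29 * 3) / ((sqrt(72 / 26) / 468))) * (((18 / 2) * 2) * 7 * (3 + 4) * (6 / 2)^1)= 17955756 * sqrt(13)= 64740398.95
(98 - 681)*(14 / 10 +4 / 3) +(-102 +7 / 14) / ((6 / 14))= -54911 / 30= -1830.37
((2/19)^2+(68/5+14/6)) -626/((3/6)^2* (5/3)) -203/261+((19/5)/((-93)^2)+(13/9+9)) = -23054802137/15611445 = -1476.79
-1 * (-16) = 16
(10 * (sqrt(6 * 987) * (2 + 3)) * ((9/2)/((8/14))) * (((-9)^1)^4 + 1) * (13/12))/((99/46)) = 100086554.24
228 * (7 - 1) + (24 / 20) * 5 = 1374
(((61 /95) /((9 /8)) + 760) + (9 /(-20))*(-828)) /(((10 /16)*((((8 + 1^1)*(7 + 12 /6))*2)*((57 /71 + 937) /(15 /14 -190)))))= -1254808631 /556533180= -2.25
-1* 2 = -2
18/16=9/8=1.12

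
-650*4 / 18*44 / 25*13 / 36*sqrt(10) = -7436*sqrt(10) / 81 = -290.30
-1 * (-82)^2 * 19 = -127756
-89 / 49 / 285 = -89 / 13965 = -0.01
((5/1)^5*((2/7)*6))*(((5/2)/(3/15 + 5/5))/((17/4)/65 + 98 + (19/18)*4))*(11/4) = 502734375/1675471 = 300.06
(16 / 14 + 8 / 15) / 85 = 176 / 8925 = 0.02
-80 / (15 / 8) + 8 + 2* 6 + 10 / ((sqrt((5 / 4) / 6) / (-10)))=-40* sqrt(30)-68 / 3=-241.76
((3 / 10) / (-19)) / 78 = -1 / 4940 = -0.00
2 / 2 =1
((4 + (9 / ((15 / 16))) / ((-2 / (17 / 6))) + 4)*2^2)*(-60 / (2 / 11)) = 7392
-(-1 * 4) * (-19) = -76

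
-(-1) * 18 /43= 18 /43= 0.42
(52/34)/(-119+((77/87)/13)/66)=-176436/13727959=-0.01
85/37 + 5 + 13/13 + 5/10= 8.80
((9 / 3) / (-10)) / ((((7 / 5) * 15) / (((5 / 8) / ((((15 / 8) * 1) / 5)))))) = -1 / 42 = -0.02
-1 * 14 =-14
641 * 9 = 5769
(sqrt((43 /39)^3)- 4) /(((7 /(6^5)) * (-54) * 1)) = 576 /7- 688 * sqrt(1677) /1183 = 58.47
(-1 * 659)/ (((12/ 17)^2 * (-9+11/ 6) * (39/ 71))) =13522021/ 40248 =335.97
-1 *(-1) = 1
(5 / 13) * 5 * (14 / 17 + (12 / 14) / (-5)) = 1940 / 1547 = 1.25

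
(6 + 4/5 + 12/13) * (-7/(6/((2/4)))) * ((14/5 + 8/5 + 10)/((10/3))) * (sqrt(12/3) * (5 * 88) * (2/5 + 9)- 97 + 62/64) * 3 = -12411513009/26000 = -477365.88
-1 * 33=-33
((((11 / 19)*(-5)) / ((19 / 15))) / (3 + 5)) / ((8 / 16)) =-825 / 1444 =-0.57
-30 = -30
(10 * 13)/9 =130/9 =14.44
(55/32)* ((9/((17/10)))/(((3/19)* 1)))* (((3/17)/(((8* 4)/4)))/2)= 47025/73984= 0.64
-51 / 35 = -1.46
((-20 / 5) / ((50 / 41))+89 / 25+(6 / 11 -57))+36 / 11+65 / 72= -1029581 / 19800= -52.00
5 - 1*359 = -354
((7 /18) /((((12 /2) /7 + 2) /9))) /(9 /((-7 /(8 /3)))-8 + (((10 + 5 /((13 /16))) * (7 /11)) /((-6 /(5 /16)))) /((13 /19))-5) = -1275274 /17917425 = -0.07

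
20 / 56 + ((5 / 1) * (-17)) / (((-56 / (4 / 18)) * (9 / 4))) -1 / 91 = 0.50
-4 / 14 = -2 / 7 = -0.29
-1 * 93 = -93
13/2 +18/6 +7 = 33/2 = 16.50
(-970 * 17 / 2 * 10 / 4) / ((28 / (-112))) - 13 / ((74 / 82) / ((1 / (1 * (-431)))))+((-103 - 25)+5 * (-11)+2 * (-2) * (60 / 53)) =69527528966 / 845191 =82262.51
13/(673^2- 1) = 13/452928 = 0.00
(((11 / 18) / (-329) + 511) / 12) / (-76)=-3026131 / 5400864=-0.56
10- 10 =0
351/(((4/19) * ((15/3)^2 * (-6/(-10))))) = 111.15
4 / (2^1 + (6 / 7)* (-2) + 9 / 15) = 140 / 31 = 4.52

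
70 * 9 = 630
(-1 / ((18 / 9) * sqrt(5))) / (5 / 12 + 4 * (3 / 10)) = -6 * sqrt(5) / 97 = -0.14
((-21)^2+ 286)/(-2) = -727/2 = -363.50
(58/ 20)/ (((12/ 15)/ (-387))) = -11223/ 8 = -1402.88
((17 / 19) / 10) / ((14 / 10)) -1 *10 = -2643 / 266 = -9.94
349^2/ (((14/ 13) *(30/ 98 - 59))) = -11083891/ 5752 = -1926.96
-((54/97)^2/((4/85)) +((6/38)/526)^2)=-6189066515421/939771258724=-6.59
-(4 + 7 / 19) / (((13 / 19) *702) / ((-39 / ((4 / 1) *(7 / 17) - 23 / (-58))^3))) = 39781288124 / 957218344875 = 0.04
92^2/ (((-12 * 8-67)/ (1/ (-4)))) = 2116/ 163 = 12.98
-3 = -3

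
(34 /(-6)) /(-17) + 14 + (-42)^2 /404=5666 /303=18.70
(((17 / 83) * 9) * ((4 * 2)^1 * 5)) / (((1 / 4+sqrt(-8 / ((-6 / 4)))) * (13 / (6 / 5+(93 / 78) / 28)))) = 2.75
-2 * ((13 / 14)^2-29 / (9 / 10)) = 55319 / 882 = 62.72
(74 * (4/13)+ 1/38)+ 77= 49299/494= 99.80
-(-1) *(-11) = -11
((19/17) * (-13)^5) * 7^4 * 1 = -16938015367/17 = -996353845.12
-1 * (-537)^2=-288369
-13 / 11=-1.18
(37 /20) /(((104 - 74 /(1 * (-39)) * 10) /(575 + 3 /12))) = 3320343 /383680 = 8.65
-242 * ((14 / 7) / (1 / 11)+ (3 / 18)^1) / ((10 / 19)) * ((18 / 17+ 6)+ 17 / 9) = -418595023 / 4590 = -91197.17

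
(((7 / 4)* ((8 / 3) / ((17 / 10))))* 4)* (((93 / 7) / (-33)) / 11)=-2480 / 6171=-0.40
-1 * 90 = -90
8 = 8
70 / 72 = 35 / 36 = 0.97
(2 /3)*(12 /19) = 0.42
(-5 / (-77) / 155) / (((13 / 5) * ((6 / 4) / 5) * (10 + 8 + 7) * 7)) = 2 / 651651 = 0.00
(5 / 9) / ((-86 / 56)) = -140 / 387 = -0.36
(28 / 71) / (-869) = -28 / 61699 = -0.00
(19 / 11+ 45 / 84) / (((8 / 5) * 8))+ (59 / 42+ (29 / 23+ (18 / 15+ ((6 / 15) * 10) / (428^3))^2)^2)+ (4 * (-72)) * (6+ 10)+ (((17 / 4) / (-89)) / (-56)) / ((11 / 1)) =-4614217122155578100029882887940748355617969 / 1003281810971390154468764833485250560000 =-4599.12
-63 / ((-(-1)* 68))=-63 / 68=-0.93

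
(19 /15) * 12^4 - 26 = 131198 /5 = 26239.60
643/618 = 1.04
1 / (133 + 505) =0.00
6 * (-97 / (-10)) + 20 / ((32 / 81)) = 4353 / 40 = 108.82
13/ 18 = 0.72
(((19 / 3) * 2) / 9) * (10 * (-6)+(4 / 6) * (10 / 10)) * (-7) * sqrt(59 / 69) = 47348 * sqrt(4071) / 5589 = 540.53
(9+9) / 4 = 9 / 2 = 4.50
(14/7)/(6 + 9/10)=20/69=0.29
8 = 8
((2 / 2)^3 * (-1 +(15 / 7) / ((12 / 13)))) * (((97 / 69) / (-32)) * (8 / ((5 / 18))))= -1.67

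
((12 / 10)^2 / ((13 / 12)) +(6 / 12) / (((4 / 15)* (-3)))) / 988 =0.00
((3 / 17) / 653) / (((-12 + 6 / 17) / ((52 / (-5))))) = 26 / 107745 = 0.00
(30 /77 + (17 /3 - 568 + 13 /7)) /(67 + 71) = -64690 /15939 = -4.06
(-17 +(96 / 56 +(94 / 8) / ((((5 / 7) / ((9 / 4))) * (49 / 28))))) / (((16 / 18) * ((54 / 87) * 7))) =23809 / 15680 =1.52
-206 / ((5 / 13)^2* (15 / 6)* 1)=-69628 / 125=-557.02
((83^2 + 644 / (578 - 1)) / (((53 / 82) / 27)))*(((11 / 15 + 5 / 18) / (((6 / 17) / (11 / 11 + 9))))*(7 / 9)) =196124592937 / 30581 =6413282.53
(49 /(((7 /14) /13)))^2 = 1623076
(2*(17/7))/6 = 17/21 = 0.81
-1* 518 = -518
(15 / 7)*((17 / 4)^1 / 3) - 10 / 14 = 65 / 28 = 2.32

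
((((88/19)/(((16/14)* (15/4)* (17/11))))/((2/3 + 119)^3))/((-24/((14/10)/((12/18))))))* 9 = -480249/1494465411700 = -0.00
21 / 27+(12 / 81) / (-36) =188 / 243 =0.77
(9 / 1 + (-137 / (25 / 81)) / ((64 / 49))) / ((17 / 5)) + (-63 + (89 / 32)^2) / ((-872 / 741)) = -3821148921 / 75898880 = -50.35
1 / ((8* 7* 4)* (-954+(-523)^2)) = 1 / 61056800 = 0.00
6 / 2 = 3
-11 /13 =-0.85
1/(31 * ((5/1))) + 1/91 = 246/14105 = 0.02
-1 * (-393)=393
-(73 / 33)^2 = -5329 / 1089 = -4.89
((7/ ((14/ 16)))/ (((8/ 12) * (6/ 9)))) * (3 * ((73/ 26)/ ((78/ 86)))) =28251/ 169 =167.17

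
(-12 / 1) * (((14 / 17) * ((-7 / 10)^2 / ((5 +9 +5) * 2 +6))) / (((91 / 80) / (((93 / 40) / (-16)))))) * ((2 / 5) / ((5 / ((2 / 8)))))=13671 / 48620000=0.00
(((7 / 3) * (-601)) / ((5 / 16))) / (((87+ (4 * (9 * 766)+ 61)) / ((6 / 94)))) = -16828 / 1628785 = -0.01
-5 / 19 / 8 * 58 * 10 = -725 / 38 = -19.08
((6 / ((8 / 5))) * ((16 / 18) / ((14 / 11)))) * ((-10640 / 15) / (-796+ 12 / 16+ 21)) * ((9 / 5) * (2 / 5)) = 1408 / 815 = 1.73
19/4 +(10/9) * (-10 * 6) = -743/12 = -61.92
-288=-288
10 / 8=1.25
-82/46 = -41/23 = -1.78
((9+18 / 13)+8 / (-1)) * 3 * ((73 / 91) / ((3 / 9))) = 17.22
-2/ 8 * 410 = -205/ 2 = -102.50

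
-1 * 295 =-295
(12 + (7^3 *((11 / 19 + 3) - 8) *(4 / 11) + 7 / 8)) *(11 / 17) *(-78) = 35117823 / 1292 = 27180.98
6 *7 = 42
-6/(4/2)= -3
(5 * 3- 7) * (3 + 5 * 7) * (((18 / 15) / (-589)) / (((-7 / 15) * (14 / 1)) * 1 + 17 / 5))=288 / 1457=0.20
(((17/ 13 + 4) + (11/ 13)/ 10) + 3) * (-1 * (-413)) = 450583/ 130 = 3466.02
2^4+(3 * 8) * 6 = 160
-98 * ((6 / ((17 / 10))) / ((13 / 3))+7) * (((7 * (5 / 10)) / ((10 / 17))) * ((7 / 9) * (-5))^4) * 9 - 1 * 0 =-177782345125 / 18954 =-9379674.22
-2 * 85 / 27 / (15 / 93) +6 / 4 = -2027 / 54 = -37.54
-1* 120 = -120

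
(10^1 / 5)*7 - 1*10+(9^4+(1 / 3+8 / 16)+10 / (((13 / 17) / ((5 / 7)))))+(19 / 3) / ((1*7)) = 3590539 / 546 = 6576.08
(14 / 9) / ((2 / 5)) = 35 / 9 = 3.89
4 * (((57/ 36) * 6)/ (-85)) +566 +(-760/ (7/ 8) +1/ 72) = -303.00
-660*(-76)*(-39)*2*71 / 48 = -5787210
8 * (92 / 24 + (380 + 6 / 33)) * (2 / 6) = 101380 / 99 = 1024.04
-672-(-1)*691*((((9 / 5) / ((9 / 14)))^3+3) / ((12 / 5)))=1953629 / 300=6512.10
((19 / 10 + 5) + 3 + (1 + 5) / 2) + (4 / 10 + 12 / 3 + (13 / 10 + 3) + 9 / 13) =1449 / 65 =22.29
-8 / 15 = -0.53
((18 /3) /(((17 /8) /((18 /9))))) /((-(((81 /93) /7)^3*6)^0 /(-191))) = 18336 /17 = 1078.59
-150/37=-4.05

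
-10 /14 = -5 /7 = -0.71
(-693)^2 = 480249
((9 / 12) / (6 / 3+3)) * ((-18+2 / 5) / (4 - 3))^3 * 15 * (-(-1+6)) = 1533312 / 25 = 61332.48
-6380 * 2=-12760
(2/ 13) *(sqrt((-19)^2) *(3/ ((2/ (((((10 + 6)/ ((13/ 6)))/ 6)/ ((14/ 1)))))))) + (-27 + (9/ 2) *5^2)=203205/ 2366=85.89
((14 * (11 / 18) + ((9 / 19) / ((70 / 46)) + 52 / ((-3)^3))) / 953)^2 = 15531141376 / 292790256543225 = 0.00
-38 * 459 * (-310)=5407020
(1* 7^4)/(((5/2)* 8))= 2401/20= 120.05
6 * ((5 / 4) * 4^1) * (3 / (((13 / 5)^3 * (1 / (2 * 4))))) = 90000 / 2197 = 40.96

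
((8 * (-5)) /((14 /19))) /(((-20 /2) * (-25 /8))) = -304 /175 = -1.74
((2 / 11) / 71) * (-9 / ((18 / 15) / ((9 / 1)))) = -135 / 781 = -0.17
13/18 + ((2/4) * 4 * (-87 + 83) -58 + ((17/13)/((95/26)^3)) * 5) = -201069413/3086550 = -65.14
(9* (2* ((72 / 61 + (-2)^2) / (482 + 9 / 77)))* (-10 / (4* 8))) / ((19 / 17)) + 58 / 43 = 4790864327 / 3700197902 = 1.29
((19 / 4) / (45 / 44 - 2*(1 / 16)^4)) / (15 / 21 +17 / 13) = 19475456 / 8478467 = 2.30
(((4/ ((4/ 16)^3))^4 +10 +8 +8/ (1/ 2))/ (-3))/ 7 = -4294967330/ 21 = -204522253.81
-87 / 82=-1.06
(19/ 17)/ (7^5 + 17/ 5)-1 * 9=-12859861/ 1428884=-9.00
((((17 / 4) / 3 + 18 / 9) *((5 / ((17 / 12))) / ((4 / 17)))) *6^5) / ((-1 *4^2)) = -24907.50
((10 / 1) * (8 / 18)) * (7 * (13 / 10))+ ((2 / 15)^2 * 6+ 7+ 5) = 11824 / 225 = 52.55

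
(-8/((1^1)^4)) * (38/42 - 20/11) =1688/231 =7.31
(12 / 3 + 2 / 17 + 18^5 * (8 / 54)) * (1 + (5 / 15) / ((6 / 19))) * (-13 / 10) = -1144535171 / 1530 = -748062.20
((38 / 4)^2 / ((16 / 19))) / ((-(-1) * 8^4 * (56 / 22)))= 75449 / 7340032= 0.01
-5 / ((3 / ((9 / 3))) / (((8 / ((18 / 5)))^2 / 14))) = -1000 / 567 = -1.76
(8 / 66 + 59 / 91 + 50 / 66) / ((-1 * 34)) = -2293 / 51051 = -0.04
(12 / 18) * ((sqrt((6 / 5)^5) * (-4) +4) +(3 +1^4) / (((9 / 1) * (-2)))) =68 / 27 - 96 * sqrt(30) / 125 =-1.69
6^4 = 1296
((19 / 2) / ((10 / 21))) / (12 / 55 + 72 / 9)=4389 / 1808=2.43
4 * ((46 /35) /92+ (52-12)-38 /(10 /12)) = -782 /35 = -22.34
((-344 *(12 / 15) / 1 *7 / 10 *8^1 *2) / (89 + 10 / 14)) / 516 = -784 / 11775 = -0.07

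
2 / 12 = 1 / 6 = 0.17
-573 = -573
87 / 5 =17.40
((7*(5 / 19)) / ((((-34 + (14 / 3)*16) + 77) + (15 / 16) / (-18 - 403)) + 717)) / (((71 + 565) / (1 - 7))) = -50520 / 2426423899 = -0.00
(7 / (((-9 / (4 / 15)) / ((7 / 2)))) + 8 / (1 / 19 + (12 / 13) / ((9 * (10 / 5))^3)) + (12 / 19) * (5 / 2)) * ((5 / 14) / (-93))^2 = 3096408995 / 1377726618681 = 0.00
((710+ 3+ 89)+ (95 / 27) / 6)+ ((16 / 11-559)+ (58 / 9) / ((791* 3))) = 245.04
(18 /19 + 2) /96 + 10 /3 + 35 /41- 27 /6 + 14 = 128233 /9348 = 13.72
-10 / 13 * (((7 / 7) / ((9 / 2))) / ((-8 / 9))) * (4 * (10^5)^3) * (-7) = -70000000000000000 / 13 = -5384615384615384.62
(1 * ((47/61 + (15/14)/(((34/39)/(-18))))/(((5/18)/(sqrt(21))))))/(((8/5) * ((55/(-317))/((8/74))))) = 884370087 * sqrt(21)/29544130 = 137.17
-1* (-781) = 781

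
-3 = -3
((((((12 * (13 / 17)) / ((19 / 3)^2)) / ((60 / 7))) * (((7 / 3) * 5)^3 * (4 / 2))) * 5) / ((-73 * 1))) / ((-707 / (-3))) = -1114750 / 45248101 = -0.02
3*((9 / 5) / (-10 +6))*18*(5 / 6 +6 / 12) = -32.40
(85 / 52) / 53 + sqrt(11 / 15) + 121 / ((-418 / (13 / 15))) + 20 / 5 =sqrt(165) / 15 + 2969011 / 785460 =4.64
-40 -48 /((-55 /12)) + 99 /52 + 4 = -67563 /2860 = -23.62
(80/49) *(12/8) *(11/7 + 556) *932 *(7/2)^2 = 109127880/7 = 15589697.14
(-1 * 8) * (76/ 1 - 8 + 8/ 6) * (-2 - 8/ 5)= 9984/ 5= 1996.80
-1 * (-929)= 929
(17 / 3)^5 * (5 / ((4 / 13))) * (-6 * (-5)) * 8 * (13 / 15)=4799116660 / 243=19749451.28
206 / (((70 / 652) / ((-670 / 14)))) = -4499452 / 49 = -91825.55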